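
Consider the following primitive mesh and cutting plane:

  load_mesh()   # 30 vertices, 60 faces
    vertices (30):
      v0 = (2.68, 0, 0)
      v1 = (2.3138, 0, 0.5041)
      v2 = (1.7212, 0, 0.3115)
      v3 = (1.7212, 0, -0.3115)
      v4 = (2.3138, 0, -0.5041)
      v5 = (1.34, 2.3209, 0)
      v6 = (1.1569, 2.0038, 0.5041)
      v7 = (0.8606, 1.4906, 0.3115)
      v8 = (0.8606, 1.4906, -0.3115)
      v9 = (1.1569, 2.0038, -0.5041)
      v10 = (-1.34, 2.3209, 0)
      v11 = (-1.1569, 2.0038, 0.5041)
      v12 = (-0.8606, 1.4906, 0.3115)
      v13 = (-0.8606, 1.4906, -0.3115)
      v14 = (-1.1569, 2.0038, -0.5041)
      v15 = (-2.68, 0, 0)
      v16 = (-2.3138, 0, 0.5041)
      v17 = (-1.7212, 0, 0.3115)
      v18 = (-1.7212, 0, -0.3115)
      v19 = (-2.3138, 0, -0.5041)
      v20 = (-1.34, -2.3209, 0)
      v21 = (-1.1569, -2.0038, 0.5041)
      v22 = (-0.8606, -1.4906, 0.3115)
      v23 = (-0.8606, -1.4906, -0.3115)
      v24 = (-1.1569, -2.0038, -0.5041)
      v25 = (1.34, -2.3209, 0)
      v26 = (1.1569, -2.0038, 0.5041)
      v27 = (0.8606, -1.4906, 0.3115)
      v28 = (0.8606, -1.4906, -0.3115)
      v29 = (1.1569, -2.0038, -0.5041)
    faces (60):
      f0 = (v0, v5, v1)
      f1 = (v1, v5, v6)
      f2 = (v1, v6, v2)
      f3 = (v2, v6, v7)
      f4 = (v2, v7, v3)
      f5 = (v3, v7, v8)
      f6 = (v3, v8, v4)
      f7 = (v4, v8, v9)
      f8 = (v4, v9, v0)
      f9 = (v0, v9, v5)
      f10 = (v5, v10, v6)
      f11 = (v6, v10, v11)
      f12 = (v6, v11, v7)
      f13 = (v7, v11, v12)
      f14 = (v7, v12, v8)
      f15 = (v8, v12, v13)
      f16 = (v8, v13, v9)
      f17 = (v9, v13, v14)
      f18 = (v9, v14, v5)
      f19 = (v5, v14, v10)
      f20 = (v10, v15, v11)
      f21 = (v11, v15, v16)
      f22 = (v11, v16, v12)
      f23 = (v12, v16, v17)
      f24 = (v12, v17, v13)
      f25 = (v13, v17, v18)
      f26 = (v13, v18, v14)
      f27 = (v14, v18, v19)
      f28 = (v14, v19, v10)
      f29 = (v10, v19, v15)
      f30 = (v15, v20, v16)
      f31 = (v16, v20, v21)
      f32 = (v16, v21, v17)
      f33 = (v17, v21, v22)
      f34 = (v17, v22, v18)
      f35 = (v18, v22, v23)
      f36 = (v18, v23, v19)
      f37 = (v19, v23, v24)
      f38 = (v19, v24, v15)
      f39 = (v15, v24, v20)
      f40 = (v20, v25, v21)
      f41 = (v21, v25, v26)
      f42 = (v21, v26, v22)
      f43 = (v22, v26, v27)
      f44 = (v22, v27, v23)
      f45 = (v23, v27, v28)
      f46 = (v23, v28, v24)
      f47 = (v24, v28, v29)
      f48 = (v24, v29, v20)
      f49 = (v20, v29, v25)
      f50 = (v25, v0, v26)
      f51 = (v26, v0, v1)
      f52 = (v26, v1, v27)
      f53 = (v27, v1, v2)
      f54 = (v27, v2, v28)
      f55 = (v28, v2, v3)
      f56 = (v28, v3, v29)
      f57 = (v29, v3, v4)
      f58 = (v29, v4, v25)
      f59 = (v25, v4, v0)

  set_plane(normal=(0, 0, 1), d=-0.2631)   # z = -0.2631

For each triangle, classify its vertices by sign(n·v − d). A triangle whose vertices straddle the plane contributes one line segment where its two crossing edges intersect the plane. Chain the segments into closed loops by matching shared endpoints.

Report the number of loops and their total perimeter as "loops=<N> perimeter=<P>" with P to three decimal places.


Straddling triangles (24 of 60):
  (v2,v7,v3) [++-] → (1.65434, 0.115803, -0.2631)–(1.7212, 0, -0.2631)  len=0.1337
  (v3,v7,v8) [-+-] → (1.65434, 0.115803, -0.2631)–(0.8606, 1.4906, -0.2631)  len=1.5875
  (v4,v9,v0) [--+] → (1.88506, 1.04582, -0.2631)–(2.48887, 0, -0.2631)  len=1.2076
  (v0,v9,v5) [+-+] → (1.88506, 1.04582, -0.2631)–(1.24444, 2.1554, -0.2631)  len=1.2812
  (v7,v12,v8) [++-] → (0.726882, 1.4906, -0.2631)–(0.8606, 1.4906, -0.2631)  len=0.1337
  (v8,v12,v13) [-+-] → (0.726882, 1.4906, -0.2631)–(-0.8606, 1.4906, -0.2631)  len=1.5875
  (v9,v14,v5) [--+] → (0.0368173, 2.1554, -0.2631)–(1.24444, 2.1554, -0.2631)  len=1.2076
  (v5,v14,v10) [+-+] → (0.0368173, 2.1554, -0.2631)–(-1.24444, 2.1554, -0.2631)  len=1.2813
  (v12,v17,v13) [++-] → (-0.927459, 1.3748, -0.2631)–(-0.8606, 1.4906, -0.2631)  len=0.1337
  (v13,v17,v18) [-+-] → (-0.927459, 1.3748, -0.2631)–(-1.7212, 0, -0.2631)  len=1.5875
  (v14,v19,v10) [--+] → (-1.84825, 1.10958, -0.2631)–(-1.24444, 2.1554, -0.2631)  len=1.2076
  (v10,v19,v15) [+-+] → (-1.84825, 1.10958, -0.2631)–(-2.48887, 0, -0.2631)  len=1.2812
  (v17,v22,v18) [++-] → (-1.65434, -0.115803, -0.2631)–(-1.7212, 0, -0.2631)  len=0.1337
  (v18,v22,v23) [-+-] → (-1.65434, -0.115803, -0.2631)–(-0.8606, -1.4906, -0.2631)  len=1.5875
  (v19,v24,v15) [--+] → (-1.88506, -1.04582, -0.2631)–(-2.48887, 0, -0.2631)  len=1.2076
  (v15,v24,v20) [+-+] → (-1.88506, -1.04582, -0.2631)–(-1.24444, -2.1554, -0.2631)  len=1.2812
  (v22,v27,v23) [++-] → (-0.726882, -1.4906, -0.2631)–(-0.8606, -1.4906, -0.2631)  len=0.1337
  (v23,v27,v28) [-+-] → (-0.726882, -1.4906, -0.2631)–(0.8606, -1.4906, -0.2631)  len=1.5875
  (v24,v29,v20) [--+] → (-0.0368173, -2.1554, -0.2631)–(-1.24444, -2.1554, -0.2631)  len=1.2076
  (v20,v29,v25) [+-+] → (-0.0368173, -2.1554, -0.2631)–(1.24444, -2.1554, -0.2631)  len=1.2813
  (v27,v2,v28) [++-] → (0.927459, -1.3748, -0.2631)–(0.8606, -1.4906, -0.2631)  len=0.1337
  (v28,v2,v3) [-+-] → (0.927459, -1.3748, -0.2631)–(1.7212, 0, -0.2631)  len=1.5875
  (v29,v4,v25) [--+] → (1.84825, -1.10958, -0.2631)–(1.24444, -2.1554, -0.2631)  len=1.2076
  (v25,v4,v0) [+-+] → (1.84825, -1.10958, -0.2631)–(2.48887, 0, -0.2631)  len=1.2812

Chained into 2 loop(s):
  loop 1: 12 segments, perimeter = 10.3272
  loop 2: 12 segments, perimeter = 14.9331
Total perimeter = 25.260

loops=2 perimeter=25.260


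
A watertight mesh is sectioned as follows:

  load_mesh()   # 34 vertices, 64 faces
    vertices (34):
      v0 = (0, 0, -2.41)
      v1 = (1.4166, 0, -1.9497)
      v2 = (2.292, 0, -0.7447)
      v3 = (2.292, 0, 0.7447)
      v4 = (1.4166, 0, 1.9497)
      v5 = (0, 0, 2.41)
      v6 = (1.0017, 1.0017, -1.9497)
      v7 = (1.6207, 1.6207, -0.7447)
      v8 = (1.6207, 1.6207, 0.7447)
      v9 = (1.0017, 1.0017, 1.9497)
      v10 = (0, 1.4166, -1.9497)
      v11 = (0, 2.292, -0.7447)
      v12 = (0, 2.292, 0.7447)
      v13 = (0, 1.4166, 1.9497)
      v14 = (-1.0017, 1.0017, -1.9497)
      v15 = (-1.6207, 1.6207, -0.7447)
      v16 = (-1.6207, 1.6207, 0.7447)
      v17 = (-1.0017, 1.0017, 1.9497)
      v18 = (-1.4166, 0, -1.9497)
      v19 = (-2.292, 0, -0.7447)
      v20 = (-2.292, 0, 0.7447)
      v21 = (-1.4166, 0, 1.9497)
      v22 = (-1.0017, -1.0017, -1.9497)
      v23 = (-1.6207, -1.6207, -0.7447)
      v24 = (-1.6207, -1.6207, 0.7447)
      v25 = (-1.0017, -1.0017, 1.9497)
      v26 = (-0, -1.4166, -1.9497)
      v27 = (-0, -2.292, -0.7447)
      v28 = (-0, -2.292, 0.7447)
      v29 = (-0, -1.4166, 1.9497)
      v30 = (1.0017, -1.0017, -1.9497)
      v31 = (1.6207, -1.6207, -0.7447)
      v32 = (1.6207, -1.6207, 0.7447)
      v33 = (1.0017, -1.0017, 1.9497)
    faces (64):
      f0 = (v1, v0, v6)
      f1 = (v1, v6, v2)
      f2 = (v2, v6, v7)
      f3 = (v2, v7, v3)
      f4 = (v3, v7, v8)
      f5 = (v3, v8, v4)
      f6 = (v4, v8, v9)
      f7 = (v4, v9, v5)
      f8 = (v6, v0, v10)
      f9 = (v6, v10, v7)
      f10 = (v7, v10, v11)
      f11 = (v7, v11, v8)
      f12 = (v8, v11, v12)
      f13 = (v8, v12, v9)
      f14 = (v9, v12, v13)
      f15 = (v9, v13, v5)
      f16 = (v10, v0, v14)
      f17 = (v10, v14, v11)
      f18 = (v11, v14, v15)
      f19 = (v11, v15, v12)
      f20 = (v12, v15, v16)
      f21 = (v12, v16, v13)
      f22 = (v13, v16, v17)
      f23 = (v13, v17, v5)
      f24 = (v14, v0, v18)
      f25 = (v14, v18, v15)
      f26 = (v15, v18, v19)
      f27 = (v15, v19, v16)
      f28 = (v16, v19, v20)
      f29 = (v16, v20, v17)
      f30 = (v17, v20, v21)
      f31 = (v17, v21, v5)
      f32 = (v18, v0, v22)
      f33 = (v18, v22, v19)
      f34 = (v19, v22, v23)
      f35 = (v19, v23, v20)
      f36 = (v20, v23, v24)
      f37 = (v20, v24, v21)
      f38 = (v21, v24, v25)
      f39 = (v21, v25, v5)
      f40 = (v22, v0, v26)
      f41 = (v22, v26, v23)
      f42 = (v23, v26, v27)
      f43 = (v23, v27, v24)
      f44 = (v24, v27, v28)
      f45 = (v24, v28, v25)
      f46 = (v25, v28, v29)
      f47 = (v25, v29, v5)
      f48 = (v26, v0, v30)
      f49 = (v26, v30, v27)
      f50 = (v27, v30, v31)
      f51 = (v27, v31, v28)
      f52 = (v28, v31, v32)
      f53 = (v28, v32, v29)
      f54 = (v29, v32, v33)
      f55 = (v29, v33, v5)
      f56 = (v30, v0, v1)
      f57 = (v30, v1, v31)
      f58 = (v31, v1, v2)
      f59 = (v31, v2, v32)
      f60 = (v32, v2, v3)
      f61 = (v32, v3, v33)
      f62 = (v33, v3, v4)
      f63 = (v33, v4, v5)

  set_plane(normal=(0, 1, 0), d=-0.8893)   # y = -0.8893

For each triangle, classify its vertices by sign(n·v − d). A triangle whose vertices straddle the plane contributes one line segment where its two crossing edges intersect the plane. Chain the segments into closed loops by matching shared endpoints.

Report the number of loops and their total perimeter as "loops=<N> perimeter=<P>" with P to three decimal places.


loops=1 perimeter=13.194

Straddling triangles (20 of 64):
  (v18,v0,v22) [++-] → (-0.8893, -0.8893, -2.00135)–(-1.04826, -0.8893, -1.9497)  len=0.1671
  (v18,v22,v19) [+-+] → (-1.04826, -0.8893, -1.9497)–(-1.14648, -0.8893, -1.81449)  len=0.1671
  (v19,v22,v23) [+--] → (-1.14648, -0.8893, -1.81449)–(-1.92365, -0.8893, -0.7447)  len=1.3223
  (v19,v23,v20) [+-+] → (-1.92365, -0.8893, -0.7447)–(-1.92365, -0.8893, -0.0725539)  len=0.6721
  (v20,v23,v24) [+--] → (-1.92365, -0.8893, -0.0725539)–(-1.92365, -0.8893, 0.7447)  len=0.8173
  (v20,v24,v21) [+-+] → (-1.92365, -0.8893, 0.7447)–(-1.52859, -0.8893, 1.2885)  len=0.6722
  (v21,v24,v25) [+--] → (-1.52859, -0.8893, 1.2885)–(-1.04826, -0.8893, 1.9497)  len=0.8173
  (v21,v25,v5) [+-+] → (-1.04826, -0.8893, 1.9497)–(-0.8893, -0.8893, 2.00135)  len=0.1671
  (v22,v0,v26) [-+-] → (-0.8893, -0.8893, -2.00135)–(0, -0.8893, -2.12104)  len=0.8973
  (v25,v29,v5) [--+] → (0, -0.8893, 2.12104)–(-0.8893, -0.8893, 2.00135)  len=0.8973
  (v26,v0,v30) [-+-] → (0, -0.8893, -2.12104)–(0.8893, -0.8893, -2.00135)  len=0.8973
  (v29,v33,v5) [--+] → (0.8893, -0.8893, 2.00135)–(0, -0.8893, 2.12104)  len=0.8973
  (v30,v0,v1) [-++] → (0.8893, -0.8893, -2.00135)–(1.04826, -0.8893, -1.9497)  len=0.1671
  (v30,v1,v31) [-+-] → (1.04826, -0.8893, -1.9497)–(1.52859, -0.8893, -1.2885)  len=0.8173
  (v31,v1,v2) [-++] → (1.52859, -0.8893, -1.2885)–(1.92365, -0.8893, -0.7447)  len=0.6722
  (v31,v2,v32) [-+-] → (1.92365, -0.8893, -0.7447)–(1.92365, -0.8893, 0.0725539)  len=0.8173
  (v32,v2,v3) [-++] → (1.92365, -0.8893, 0.0725539)–(1.92365, -0.8893, 0.7447)  len=0.6721
  (v32,v3,v33) [-+-] → (1.92365, -0.8893, 0.7447)–(1.14648, -0.8893, 1.81449)  len=1.3223
  (v33,v3,v4) [-++] → (1.14648, -0.8893, 1.81449)–(1.04826, -0.8893, 1.9497)  len=0.1671
  (v33,v4,v5) [-++] → (1.04826, -0.8893, 1.9497)–(0.8893, -0.8893, 2.00135)  len=0.1671

Chained into 1 loop(s):
  loop 1: 20 segments, perimeter = 13.1943
Total perimeter = 13.194


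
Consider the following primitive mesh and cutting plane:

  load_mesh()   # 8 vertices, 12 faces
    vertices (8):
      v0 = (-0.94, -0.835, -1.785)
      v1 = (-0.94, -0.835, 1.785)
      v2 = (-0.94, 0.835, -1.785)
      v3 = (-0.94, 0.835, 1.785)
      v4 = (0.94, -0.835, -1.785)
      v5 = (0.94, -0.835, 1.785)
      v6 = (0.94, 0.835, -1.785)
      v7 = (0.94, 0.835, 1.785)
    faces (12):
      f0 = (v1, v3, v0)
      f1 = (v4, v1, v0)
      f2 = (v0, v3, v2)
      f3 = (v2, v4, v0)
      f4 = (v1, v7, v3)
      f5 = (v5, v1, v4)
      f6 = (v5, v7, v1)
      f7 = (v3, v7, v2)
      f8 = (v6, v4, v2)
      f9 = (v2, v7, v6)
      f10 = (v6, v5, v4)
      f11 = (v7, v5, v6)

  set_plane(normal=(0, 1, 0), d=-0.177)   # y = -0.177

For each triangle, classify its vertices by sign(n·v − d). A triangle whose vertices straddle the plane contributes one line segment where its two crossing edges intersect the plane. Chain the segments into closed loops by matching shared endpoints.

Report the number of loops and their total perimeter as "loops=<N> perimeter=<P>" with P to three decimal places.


loops=1 perimeter=10.900

Straddling triangles (8 of 12):
  (v1,v3,v0) [-+-] → (-0.94, -0.177, 1.785)–(-0.94, -0.177, -0.378377)  len=2.1634
  (v0,v3,v2) [-++] → (-0.94, -0.177, -0.378377)–(-0.94, -0.177, -1.785)  len=1.4066
  (v2,v4,v0) [+--] → (0.199257, -0.177, -1.785)–(-0.94, -0.177, -1.785)  len=1.1393
  (v1,v7,v3) [-++] → (-0.199257, -0.177, 1.785)–(-0.94, -0.177, 1.785)  len=0.7407
  (v5,v7,v1) [-+-] → (0.94, -0.177, 1.785)–(-0.199257, -0.177, 1.785)  len=1.1393
  (v6,v4,v2) [+-+] → (0.94, -0.177, -1.785)–(0.199257, -0.177, -1.785)  len=0.7407
  (v6,v5,v4) [+--] → (0.94, -0.177, 0.378377)–(0.94, -0.177, -1.785)  len=2.1634
  (v7,v5,v6) [+-+] → (0.94, -0.177, 1.785)–(0.94, -0.177, 0.378377)  len=1.4066

Chained into 1 loop(s):
  loop 1: 8 segments, perimeter = 10.9000
Total perimeter = 10.900


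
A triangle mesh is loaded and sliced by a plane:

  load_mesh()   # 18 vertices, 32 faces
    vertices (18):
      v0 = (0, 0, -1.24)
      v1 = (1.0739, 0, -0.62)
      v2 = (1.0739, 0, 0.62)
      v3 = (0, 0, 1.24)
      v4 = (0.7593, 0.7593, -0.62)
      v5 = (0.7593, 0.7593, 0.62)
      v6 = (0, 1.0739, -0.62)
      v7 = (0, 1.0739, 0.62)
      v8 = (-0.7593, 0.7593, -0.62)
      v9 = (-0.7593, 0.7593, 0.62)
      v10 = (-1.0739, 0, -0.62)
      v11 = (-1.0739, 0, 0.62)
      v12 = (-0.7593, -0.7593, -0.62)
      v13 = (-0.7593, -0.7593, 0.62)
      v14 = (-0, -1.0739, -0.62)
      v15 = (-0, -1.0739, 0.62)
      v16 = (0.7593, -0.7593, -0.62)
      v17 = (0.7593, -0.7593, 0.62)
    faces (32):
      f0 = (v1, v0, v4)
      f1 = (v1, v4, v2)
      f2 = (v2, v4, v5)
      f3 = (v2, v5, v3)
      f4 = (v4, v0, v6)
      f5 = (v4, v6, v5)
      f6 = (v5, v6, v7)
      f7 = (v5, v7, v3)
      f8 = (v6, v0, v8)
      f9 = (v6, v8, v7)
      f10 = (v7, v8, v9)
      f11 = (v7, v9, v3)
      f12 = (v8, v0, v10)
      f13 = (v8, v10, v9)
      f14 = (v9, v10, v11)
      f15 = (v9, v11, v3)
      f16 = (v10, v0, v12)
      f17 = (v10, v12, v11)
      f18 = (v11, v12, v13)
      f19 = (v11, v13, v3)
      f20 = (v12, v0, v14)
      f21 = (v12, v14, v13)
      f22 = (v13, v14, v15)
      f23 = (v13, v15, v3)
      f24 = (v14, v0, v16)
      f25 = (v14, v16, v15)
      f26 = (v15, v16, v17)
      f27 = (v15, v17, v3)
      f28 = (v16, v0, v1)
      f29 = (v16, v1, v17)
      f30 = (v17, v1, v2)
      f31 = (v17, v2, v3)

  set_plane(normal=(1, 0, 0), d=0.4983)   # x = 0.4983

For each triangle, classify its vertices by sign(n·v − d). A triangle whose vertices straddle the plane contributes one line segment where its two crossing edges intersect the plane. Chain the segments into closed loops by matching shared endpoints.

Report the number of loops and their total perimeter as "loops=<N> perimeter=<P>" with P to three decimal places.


Straddling triangles (12 of 32):
  (v1,v0,v4) [+-+] → (0.4983, 0, -0.952314)–(0.4983, 0.4983, -0.833117)  len=0.5124
  (v2,v5,v3) [++-] → (0.4983, 0.4983, 0.833117)–(0.4983, 0, 0.952314)  len=0.5124
  (v4,v0,v6) [+--] → (0.4983, 0.4983, -0.833117)–(0.4983, 0.86744, -0.62)  len=0.4262
  (v4,v6,v5) [+-+] → (0.4983, 0.86744, -0.62)–(0.4983, 0.86744, 0.193765)  len=0.8138
  (v5,v6,v7) [+--] → (0.4983, 0.86744, 0.193765)–(0.4983, 0.86744, 0.62)  len=0.4262
  (v5,v7,v3) [+--] → (0.4983, 0.86744, 0.62)–(0.4983, 0.4983, 0.833117)  len=0.4262
  (v14,v0,v16) [--+] → (0.4983, -0.4983, -0.833117)–(0.4983, -0.86744, -0.62)  len=0.4262
  (v14,v16,v15) [-+-] → (0.4983, -0.86744, -0.62)–(0.4983, -0.86744, -0.193765)  len=0.4262
  (v15,v16,v17) [-++] → (0.4983, -0.86744, -0.193765)–(0.4983, -0.86744, 0.62)  len=0.8138
  (v15,v17,v3) [-+-] → (0.4983, -0.86744, 0.62)–(0.4983, -0.4983, 0.833117)  len=0.4262
  (v16,v0,v1) [+-+] → (0.4983, -0.4983, -0.833117)–(0.4983, 0, -0.952314)  len=0.5124
  (v17,v2,v3) [++-] → (0.4983, 0, 0.952314)–(0.4983, -0.4983, 0.833117)  len=0.5124

Chained into 1 loop(s):
  loop 1: 12 segments, perimeter = 6.2344
Total perimeter = 6.234

loops=1 perimeter=6.234


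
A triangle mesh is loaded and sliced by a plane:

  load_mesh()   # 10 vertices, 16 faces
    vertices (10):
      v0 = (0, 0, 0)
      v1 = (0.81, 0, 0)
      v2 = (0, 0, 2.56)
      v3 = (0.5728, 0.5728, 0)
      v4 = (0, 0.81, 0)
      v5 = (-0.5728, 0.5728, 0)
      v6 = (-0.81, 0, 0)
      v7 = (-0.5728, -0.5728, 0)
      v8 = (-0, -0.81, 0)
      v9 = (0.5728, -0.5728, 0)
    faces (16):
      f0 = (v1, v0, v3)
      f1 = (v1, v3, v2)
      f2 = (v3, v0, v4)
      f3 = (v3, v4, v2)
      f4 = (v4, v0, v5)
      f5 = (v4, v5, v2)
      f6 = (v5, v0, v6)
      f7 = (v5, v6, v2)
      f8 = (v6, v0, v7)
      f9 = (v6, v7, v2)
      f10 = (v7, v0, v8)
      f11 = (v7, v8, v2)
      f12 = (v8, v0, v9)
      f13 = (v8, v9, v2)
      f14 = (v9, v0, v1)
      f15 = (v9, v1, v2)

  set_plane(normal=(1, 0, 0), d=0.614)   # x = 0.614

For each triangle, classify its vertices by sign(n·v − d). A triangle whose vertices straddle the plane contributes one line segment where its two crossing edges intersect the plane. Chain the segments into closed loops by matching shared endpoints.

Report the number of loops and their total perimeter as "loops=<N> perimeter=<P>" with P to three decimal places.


Straddling triangles (4 of 16):
  (v1,v0,v3) [+--] → (0.614, 0, 0)–(0.614, 0.473309, 0)  len=0.4733
  (v1,v3,v2) [+--] → (0.614, 0.473309, 0)–(0.614, 0, 0.619457)  len=0.7796
  (v9,v0,v1) [--+] → (0.614, 0, 0)–(0.614, -0.473309, 0)  len=0.4733
  (v9,v1,v2) [-+-] → (0.614, -0.473309, 0)–(0.614, 0, 0.619457)  len=0.7796

Chained into 1 loop(s):
  loop 1: 4 segments, perimeter = 2.5058
Total perimeter = 2.506

loops=1 perimeter=2.506


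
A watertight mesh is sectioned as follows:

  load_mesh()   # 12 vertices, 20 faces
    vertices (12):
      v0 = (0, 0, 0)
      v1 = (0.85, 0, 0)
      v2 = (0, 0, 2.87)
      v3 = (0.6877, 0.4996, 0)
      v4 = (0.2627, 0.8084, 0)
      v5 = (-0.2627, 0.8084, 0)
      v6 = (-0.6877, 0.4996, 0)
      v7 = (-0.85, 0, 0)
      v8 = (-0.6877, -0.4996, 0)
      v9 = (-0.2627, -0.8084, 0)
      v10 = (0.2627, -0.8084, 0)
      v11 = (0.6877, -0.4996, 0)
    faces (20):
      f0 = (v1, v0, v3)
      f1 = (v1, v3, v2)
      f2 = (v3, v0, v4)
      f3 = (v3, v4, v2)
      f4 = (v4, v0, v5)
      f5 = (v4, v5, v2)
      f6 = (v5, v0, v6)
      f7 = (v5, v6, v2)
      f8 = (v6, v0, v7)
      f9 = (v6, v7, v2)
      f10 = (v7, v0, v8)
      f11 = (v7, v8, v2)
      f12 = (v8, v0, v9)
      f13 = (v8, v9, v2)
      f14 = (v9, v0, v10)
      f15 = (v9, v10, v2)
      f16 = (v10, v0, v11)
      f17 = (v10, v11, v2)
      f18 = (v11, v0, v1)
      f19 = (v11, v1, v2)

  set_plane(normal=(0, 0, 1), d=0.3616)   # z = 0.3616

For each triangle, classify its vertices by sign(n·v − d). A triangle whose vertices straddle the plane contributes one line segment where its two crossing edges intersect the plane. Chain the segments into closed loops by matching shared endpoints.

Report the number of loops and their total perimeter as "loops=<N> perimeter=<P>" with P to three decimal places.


loops=1 perimeter=4.591

Straddling triangles (10 of 20):
  (v1,v3,v2) [--+] → (0.601055, 0.436654, 0.3616)–(0.742906, 0, 0.3616)  len=0.4591
  (v3,v4,v2) [--+] → (0.229602, 0.706547, 0.3616)–(0.601055, 0.436654, 0.3616)  len=0.4592
  (v4,v5,v2) [--+] → (-0.229602, 0.706547, 0.3616)–(0.229602, 0.706547, 0.3616)  len=0.4592
  (v5,v6,v2) [--+] → (-0.601055, 0.436654, 0.3616)–(-0.229602, 0.706547, 0.3616)  len=0.4592
  (v6,v7,v2) [--+] → (-0.742906, 0, 0.3616)–(-0.601055, 0.436654, 0.3616)  len=0.4591
  (v7,v8,v2) [--+] → (-0.601055, -0.436654, 0.3616)–(-0.742906, 0, 0.3616)  len=0.4591
  (v8,v9,v2) [--+] → (-0.229602, -0.706547, 0.3616)–(-0.601055, -0.436654, 0.3616)  len=0.4592
  (v9,v10,v2) [--+] → (0.229602, -0.706547, 0.3616)–(-0.229602, -0.706547, 0.3616)  len=0.4592
  (v10,v11,v2) [--+] → (0.601055, -0.436654, 0.3616)–(0.229602, -0.706547, 0.3616)  len=0.4592
  (v11,v1,v2) [--+] → (0.742906, 0, 0.3616)–(0.601055, -0.436654, 0.3616)  len=0.4591

Chained into 1 loop(s):
  loop 1: 10 segments, perimeter = 4.5915
Total perimeter = 4.591


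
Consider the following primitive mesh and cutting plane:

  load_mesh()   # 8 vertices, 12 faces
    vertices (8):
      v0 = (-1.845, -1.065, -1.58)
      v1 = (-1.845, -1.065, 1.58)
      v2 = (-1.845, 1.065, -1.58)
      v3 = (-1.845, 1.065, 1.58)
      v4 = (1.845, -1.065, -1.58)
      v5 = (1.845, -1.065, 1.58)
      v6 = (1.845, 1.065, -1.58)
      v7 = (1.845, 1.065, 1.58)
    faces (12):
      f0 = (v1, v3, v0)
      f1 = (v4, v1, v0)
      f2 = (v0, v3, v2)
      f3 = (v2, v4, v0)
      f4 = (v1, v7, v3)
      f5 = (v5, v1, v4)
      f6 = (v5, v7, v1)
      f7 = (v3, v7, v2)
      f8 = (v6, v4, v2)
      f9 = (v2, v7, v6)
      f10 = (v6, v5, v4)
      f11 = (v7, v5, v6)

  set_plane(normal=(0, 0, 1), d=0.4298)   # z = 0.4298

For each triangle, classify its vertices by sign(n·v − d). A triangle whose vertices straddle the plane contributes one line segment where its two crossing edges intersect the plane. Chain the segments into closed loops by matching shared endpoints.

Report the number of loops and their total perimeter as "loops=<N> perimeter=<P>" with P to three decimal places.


loops=1 perimeter=11.640

Straddling triangles (8 of 12):
  (v1,v3,v0) [++-] → (-1.845, 0.289707, 0.4298)–(-1.845, -1.065, 0.4298)  len=1.3547
  (v4,v1,v0) [-+-] → (-0.501887, -1.065, 0.4298)–(-1.845, -1.065, 0.4298)  len=1.3431
  (v0,v3,v2) [-+-] → (-1.845, 0.289707, 0.4298)–(-1.845, 1.065, 0.4298)  len=0.7753
  (v5,v1,v4) [++-] → (-0.501887, -1.065, 0.4298)–(1.845, -1.065, 0.4298)  len=2.3469
  (v3,v7,v2) [++-] → (0.501887, 1.065, 0.4298)–(-1.845, 1.065, 0.4298)  len=2.3469
  (v2,v7,v6) [-+-] → (0.501887, 1.065, 0.4298)–(1.845, 1.065, 0.4298)  len=1.3431
  (v6,v5,v4) [-+-] → (1.845, -0.289707, 0.4298)–(1.845, -1.065, 0.4298)  len=0.7753
  (v7,v5,v6) [++-] → (1.845, -0.289707, 0.4298)–(1.845, 1.065, 0.4298)  len=1.3547

Chained into 1 loop(s):
  loop 1: 8 segments, perimeter = 11.6400
Total perimeter = 11.640


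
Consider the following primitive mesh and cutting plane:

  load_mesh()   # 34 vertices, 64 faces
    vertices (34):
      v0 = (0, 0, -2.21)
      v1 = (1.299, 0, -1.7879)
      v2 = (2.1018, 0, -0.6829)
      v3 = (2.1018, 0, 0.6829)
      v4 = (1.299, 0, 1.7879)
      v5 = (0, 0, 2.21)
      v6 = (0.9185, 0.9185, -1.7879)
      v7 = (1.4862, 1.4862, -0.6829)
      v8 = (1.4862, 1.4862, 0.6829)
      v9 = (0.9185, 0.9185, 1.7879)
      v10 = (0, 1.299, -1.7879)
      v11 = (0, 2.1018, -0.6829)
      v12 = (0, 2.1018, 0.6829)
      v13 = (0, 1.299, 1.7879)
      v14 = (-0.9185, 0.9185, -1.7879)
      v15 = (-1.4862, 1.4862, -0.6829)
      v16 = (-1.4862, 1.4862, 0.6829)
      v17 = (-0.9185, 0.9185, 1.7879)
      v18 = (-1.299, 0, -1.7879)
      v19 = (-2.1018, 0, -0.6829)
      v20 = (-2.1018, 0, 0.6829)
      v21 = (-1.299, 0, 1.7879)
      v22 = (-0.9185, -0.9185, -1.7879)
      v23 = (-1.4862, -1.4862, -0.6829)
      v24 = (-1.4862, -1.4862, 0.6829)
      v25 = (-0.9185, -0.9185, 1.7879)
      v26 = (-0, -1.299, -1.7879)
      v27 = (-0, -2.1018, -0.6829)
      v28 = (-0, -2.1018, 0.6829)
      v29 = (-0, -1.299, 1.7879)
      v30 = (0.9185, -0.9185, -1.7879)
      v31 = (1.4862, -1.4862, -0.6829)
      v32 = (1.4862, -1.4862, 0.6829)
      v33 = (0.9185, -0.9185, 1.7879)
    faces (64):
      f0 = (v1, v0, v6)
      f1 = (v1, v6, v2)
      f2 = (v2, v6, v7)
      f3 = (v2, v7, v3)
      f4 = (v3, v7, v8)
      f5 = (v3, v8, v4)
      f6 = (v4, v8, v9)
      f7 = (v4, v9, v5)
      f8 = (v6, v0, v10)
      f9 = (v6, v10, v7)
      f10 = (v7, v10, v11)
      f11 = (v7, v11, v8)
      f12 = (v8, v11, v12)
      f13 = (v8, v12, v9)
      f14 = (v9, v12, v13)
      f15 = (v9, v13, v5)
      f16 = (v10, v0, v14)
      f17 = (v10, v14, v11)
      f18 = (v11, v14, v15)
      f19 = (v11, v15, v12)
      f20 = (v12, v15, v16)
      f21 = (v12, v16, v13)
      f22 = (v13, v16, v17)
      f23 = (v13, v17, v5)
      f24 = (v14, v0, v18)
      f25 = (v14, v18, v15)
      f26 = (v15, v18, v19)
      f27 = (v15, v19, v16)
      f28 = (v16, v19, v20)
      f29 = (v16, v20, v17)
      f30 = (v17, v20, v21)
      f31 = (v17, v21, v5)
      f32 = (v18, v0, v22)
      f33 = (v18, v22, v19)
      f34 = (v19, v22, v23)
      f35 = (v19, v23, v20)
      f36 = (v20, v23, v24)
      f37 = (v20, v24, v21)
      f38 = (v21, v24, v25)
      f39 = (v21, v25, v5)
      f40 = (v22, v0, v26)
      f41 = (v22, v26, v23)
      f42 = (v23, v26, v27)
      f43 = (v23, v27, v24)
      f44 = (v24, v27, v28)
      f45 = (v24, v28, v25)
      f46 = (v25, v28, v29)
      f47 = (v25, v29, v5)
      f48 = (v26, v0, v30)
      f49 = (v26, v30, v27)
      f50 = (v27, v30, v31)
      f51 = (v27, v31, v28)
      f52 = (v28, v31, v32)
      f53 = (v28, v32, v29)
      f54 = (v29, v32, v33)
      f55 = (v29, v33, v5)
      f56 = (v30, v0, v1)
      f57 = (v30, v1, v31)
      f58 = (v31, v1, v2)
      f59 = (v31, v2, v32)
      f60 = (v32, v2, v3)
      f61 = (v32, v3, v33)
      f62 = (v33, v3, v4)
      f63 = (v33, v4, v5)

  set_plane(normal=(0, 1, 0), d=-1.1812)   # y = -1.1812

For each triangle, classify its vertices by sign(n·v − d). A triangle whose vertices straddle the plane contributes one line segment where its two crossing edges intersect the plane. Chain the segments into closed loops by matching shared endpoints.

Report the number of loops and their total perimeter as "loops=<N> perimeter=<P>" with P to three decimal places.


Straddling triangles (20 of 64):
  (v19,v22,v23) [++-] → (-1.1812, -1.1812, -1.27657)–(-1.61253, -1.1812, -0.6829)  len=0.7338
  (v19,v23,v20) [+-+] → (-1.61253, -1.1812, -0.6829)–(-1.61253, -1.1812, -0.402609)  len=0.2803
  (v20,v23,v24) [+--] → (-1.61253, -1.1812, -0.402609)–(-1.61253, -1.1812, 0.6829)  len=1.0855
  (v20,v24,v21) [+-+] → (-1.61253, -1.1812, 0.6829)–(-1.44778, -1.1812, 0.90967)  len=0.2803
  (v21,v24,v25) [+-+] → (-1.44778, -1.1812, 0.90967)–(-1.1812, -1.1812, 1.27657)  len=0.4535
  (v22,v0,v26) [++-] → (0, -1.1812, -1.82618)–(-0.284361, -1.1812, -1.7879)  len=0.2869
  (v22,v26,v23) [+--] → (-0.284361, -1.1812, -1.7879)–(-1.1812, -1.1812, -1.27657)  len=1.0324
  (v24,v28,v25) [--+] → (-0.714587, -1.1812, 1.54258)–(-1.1812, -1.1812, 1.27657)  len=0.5371
  (v25,v28,v29) [+--] → (-0.714587, -1.1812, 1.54258)–(-0.284361, -1.1812, 1.7879)  len=0.4953
  (v25,v29,v5) [+-+] → (-0.284361, -1.1812, 1.7879)–(0, -1.1812, 1.82618)  len=0.2869
  (v26,v0,v30) [-++] → (0, -1.1812, -1.82618)–(0.284361, -1.1812, -1.7879)  len=0.2869
  (v26,v30,v27) [-+-] → (0.284361, -1.1812, -1.7879)–(0.714587, -1.1812, -1.54258)  len=0.4953
  (v27,v30,v31) [-+-] → (0.714587, -1.1812, -1.54258)–(1.1812, -1.1812, -1.27657)  len=0.5371
  (v29,v32,v33) [--+] → (1.1812, -1.1812, 1.27657)–(0.284361, -1.1812, 1.7879)  len=1.0324
  (v29,v33,v5) [-++] → (0.284361, -1.1812, 1.7879)–(0, -1.1812, 1.82618)  len=0.2869
  (v30,v1,v31) [++-] → (1.44778, -1.1812, -0.90967)–(1.1812, -1.1812, -1.27657)  len=0.4535
  (v31,v1,v2) [-++] → (1.44778, -1.1812, -0.90967)–(1.61253, -1.1812, -0.6829)  len=0.2803
  (v31,v2,v32) [-+-] → (1.61253, -1.1812, -0.6829)–(1.61253, -1.1812, 0.402609)  len=1.0855
  (v32,v2,v3) [-++] → (1.61253, -1.1812, 0.402609)–(1.61253, -1.1812, 0.6829)  len=0.2803
  (v32,v3,v33) [-++] → (1.61253, -1.1812, 0.6829)–(1.1812, -1.1812, 1.27657)  len=0.7338

Chained into 1 loop(s):
  loop 1: 20 segments, perimeter = 10.9440
Total perimeter = 10.944

loops=1 perimeter=10.944


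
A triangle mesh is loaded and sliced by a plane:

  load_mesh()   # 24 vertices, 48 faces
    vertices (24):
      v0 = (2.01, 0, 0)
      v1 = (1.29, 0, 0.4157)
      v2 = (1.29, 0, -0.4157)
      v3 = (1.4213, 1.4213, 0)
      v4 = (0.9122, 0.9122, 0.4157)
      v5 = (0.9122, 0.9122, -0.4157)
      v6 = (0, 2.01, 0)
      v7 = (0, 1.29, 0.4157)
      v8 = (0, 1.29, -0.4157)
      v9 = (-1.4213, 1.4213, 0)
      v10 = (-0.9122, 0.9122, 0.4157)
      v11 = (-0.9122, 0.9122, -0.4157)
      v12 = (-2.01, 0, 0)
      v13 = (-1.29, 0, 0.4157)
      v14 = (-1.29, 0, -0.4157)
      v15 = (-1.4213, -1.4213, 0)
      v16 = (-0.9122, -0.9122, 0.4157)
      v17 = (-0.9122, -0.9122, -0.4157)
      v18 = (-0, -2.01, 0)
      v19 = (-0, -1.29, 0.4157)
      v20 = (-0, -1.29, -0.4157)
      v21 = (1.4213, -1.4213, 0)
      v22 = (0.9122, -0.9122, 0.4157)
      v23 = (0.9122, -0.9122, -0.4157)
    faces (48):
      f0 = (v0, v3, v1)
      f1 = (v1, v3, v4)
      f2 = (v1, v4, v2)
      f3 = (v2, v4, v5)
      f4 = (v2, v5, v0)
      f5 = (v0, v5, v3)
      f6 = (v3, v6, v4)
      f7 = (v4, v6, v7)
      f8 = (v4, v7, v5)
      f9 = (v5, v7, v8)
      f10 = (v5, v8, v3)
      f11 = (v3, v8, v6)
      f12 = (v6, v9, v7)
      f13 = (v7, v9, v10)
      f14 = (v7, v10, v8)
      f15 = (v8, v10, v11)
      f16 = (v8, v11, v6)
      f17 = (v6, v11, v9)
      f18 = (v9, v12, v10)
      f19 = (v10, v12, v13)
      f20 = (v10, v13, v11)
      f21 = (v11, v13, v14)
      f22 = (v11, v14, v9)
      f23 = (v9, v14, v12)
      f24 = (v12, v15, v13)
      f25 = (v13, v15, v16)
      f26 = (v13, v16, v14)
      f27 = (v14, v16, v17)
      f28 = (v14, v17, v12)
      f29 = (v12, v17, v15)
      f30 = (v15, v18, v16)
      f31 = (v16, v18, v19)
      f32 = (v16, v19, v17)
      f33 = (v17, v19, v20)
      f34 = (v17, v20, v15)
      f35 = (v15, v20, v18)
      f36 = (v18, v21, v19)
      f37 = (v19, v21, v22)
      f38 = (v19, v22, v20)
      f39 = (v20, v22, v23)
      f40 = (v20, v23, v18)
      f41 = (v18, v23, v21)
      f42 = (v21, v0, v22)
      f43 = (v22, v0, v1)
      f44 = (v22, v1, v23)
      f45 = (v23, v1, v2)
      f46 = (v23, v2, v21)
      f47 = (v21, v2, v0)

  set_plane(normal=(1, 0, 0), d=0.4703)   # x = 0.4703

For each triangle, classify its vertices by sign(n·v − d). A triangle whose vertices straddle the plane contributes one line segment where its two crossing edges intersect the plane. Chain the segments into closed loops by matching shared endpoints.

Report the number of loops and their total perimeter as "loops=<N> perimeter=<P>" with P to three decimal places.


loops=2 perimeter=4.988

Straddling triangles (12 of 48):
  (v3,v6,v4) [+-+] → (0.4703, 1.8152, 0)–(0.4703, 1.44401, 0.214321)  len=0.4286
  (v4,v6,v7) [+--] → (0.4703, 1.44401, 0.214321)–(0.4703, 1.09522, 0.4157)  len=0.4028
  (v4,v7,v5) [+-+] → (0.4703, 1.09522, 0.4157)–(0.4703, 1.09522, -0.0129422)  len=0.4286
  (v5,v7,v8) [+--] → (0.4703, 1.09522, -0.0129422)–(0.4703, 1.09522, -0.4157)  len=0.4028
  (v5,v8,v3) [+-+] → (0.4703, 1.09522, -0.4157)–(0.4703, 1.33345, -0.278147)  len=0.2751
  (v3,v8,v6) [+--] → (0.4703, 1.33345, -0.278147)–(0.4703, 1.8152, 0)  len=0.5563
  (v18,v21,v19) [-+-] → (0.4703, -1.8152, 0)–(0.4703, -1.33345, 0.278147)  len=0.5563
  (v19,v21,v22) [-++] → (0.4703, -1.33345, 0.278147)–(0.4703, -1.09522, 0.4157)  len=0.2751
  (v19,v22,v20) [-+-] → (0.4703, -1.09522, 0.4157)–(0.4703, -1.09522, 0.0129422)  len=0.4028
  (v20,v22,v23) [-++] → (0.4703, -1.09522, 0.0129422)–(0.4703, -1.09522, -0.4157)  len=0.4286
  (v20,v23,v18) [-+-] → (0.4703, -1.09522, -0.4157)–(0.4703, -1.44401, -0.214321)  len=0.4028
  (v18,v23,v21) [-++] → (0.4703, -1.44401, -0.214321)–(0.4703, -1.8152, 0)  len=0.4286

Chained into 2 loop(s):
  loop 1: 6 segments, perimeter = 2.4941
  loop 2: 6 segments, perimeter = 2.4941
Total perimeter = 4.988


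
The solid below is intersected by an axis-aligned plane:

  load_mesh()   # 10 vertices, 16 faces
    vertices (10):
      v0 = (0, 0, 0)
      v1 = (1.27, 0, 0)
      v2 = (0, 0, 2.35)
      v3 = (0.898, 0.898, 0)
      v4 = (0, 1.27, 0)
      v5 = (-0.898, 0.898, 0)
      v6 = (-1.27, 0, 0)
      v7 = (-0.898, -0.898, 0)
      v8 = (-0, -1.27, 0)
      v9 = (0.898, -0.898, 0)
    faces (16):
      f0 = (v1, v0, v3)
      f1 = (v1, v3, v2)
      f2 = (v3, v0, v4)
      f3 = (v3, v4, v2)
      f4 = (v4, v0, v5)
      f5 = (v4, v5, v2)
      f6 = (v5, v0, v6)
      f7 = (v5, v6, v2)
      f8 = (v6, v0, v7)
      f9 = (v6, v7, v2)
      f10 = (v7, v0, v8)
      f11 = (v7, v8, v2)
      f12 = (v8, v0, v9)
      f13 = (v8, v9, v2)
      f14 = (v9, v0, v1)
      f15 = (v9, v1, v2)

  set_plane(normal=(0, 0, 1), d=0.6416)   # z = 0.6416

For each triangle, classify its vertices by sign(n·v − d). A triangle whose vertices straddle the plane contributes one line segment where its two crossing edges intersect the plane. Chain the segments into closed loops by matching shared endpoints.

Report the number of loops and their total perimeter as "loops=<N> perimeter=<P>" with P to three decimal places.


loops=1 perimeter=5.653

Straddling triangles (8 of 16):
  (v1,v3,v2) [--+] → (0.652827, 0.652827, 0.6416)–(0.923263, 0, 0.6416)  len=0.7066
  (v3,v4,v2) [--+] → (0, 0.923263, 0.6416)–(0.652827, 0.652827, 0.6416)  len=0.7066
  (v4,v5,v2) [--+] → (-0.652827, 0.652827, 0.6416)–(0, 0.923263, 0.6416)  len=0.7066
  (v5,v6,v2) [--+] → (-0.923263, 0, 0.6416)–(-0.652827, 0.652827, 0.6416)  len=0.7066
  (v6,v7,v2) [--+] → (-0.652827, -0.652827, 0.6416)–(-0.923263, 0, 0.6416)  len=0.7066
  (v7,v8,v2) [--+] → (0, -0.923263, 0.6416)–(-0.652827, -0.652827, 0.6416)  len=0.7066
  (v8,v9,v2) [--+] → (0.652827, -0.652827, 0.6416)–(0, -0.923263, 0.6416)  len=0.7066
  (v9,v1,v2) [--+] → (0.923263, 0, 0.6416)–(0.652827, -0.652827, 0.6416)  len=0.7066

Chained into 1 loop(s):
  loop 1: 8 segments, perimeter = 5.6530
Total perimeter = 5.653


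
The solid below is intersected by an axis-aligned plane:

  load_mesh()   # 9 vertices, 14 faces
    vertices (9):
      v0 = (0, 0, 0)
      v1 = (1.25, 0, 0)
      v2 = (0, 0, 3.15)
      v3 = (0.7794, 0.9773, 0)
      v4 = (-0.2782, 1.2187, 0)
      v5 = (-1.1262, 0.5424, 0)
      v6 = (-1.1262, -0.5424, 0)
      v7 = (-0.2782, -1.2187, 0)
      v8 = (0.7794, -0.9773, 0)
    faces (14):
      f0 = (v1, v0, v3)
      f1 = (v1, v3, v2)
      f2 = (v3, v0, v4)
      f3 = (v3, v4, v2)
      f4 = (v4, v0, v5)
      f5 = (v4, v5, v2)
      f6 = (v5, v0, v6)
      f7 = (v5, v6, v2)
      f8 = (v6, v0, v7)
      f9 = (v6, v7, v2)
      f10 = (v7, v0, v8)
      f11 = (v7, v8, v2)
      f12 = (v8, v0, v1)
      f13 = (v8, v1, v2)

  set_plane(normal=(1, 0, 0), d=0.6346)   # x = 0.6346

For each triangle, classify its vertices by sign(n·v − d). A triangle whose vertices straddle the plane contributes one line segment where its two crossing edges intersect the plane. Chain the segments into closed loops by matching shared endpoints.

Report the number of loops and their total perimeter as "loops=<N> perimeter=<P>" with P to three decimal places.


loops=1 perimeter=5.770

Straddling triangles (8 of 14):
  (v1,v0,v3) [+-+] → (0.6346, 0, 0)–(0.6346, 0.795733, 0)  len=0.7957
  (v1,v3,v2) [++-] → (0.6346, 0.795733, 0.585219)–(0.6346, 0, 1.55081)  len=1.2512
  (v3,v0,v4) [+--] → (0.6346, 0.795733, 0)–(0.6346, 1.01035, 0)  len=0.2146
  (v3,v4,v2) [+--] → (0.6346, 1.01035, 0)–(0.6346, 0.795733, 0.585219)  len=0.6233
  (v7,v0,v8) [--+] → (0.6346, -0.795733, 0)–(0.6346, -1.01035, 0)  len=0.2146
  (v7,v8,v2) [-+-] → (0.6346, -1.01035, 0)–(0.6346, -0.795733, 0.585219)  len=0.6233
  (v8,v0,v1) [+-+] → (0.6346, -0.795733, 0)–(0.6346, 0, 0)  len=0.7957
  (v8,v1,v2) [++-] → (0.6346, 0, 1.55081)–(0.6346, -0.795733, 0.585219)  len=1.2512

Chained into 1 loop(s):
  loop 1: 8 segments, perimeter = 5.7698
Total perimeter = 5.770


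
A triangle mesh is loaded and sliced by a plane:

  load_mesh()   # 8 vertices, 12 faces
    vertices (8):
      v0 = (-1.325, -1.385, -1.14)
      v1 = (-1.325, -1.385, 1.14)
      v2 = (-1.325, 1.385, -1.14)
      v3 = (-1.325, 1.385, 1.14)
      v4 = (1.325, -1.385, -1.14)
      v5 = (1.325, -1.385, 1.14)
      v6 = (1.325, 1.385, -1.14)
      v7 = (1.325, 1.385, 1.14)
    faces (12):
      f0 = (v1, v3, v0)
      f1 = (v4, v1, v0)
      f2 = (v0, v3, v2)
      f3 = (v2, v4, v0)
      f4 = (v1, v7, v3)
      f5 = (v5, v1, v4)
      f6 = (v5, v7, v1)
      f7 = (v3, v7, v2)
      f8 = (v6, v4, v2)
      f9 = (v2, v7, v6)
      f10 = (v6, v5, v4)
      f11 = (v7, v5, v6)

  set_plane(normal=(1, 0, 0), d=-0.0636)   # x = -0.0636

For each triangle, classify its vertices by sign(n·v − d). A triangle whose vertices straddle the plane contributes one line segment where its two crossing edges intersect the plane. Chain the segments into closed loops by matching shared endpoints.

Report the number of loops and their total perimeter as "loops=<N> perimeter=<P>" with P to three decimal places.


Straddling triangles (8 of 12):
  (v4,v1,v0) [+--] → (-0.0636, -1.385, 0.05472)–(-0.0636, -1.385, -1.14)  len=1.1947
  (v2,v4,v0) [-+-] → (-0.0636, 0.06648, -1.14)–(-0.0636, -1.385, -1.14)  len=1.4515
  (v1,v7,v3) [-+-] → (-0.0636, -0.06648, 1.14)–(-0.0636, 1.385, 1.14)  len=1.4515
  (v5,v1,v4) [+-+] → (-0.0636, -1.385, 1.14)–(-0.0636, -1.385, 0.05472)  len=1.0853
  (v5,v7,v1) [++-] → (-0.0636, -0.06648, 1.14)–(-0.0636, -1.385, 1.14)  len=1.3185
  (v3,v7,v2) [-+-] → (-0.0636, 1.385, 1.14)–(-0.0636, 1.385, -0.05472)  len=1.1947
  (v6,v4,v2) [++-] → (-0.0636, 0.06648, -1.14)–(-0.0636, 1.385, -1.14)  len=1.3185
  (v2,v7,v6) [-++] → (-0.0636, 1.385, -0.05472)–(-0.0636, 1.385, -1.14)  len=1.0853

Chained into 1 loop(s):
  loop 1: 8 segments, perimeter = 10.1000
Total perimeter = 10.100

loops=1 perimeter=10.100


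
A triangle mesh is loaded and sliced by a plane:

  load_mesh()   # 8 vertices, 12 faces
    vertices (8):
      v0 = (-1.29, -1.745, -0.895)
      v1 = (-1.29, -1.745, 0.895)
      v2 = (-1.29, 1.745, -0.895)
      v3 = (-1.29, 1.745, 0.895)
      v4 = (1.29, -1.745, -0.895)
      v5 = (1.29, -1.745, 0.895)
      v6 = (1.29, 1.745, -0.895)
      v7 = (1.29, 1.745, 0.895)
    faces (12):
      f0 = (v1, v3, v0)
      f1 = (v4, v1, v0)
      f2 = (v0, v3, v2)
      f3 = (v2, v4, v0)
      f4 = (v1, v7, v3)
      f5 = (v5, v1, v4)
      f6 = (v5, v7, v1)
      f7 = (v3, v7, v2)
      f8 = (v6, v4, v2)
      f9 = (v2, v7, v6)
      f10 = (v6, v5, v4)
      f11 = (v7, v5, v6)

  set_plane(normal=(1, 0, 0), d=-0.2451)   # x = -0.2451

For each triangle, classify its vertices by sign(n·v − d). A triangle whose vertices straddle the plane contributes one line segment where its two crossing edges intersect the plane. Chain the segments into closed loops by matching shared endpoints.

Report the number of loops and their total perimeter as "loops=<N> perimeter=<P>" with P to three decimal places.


loops=1 perimeter=10.560

Straddling triangles (8 of 12):
  (v4,v1,v0) [+--] → (-0.2451, -1.745, 0.17005)–(-0.2451, -1.745, -0.895)  len=1.0651
  (v2,v4,v0) [-+-] → (-0.2451, 0.33155, -0.895)–(-0.2451, -1.745, -0.895)  len=2.0766
  (v1,v7,v3) [-+-] → (-0.2451, -0.33155, 0.895)–(-0.2451, 1.745, 0.895)  len=2.0766
  (v5,v1,v4) [+-+] → (-0.2451, -1.745, 0.895)–(-0.2451, -1.745, 0.17005)  len=0.7249
  (v5,v7,v1) [++-] → (-0.2451, -0.33155, 0.895)–(-0.2451, -1.745, 0.895)  len=1.4134
  (v3,v7,v2) [-+-] → (-0.2451, 1.745, 0.895)–(-0.2451, 1.745, -0.17005)  len=1.0651
  (v6,v4,v2) [++-] → (-0.2451, 0.33155, -0.895)–(-0.2451, 1.745, -0.895)  len=1.4134
  (v2,v7,v6) [-++] → (-0.2451, 1.745, -0.17005)–(-0.2451, 1.745, -0.895)  len=0.7249

Chained into 1 loop(s):
  loop 1: 8 segments, perimeter = 10.5600
Total perimeter = 10.560


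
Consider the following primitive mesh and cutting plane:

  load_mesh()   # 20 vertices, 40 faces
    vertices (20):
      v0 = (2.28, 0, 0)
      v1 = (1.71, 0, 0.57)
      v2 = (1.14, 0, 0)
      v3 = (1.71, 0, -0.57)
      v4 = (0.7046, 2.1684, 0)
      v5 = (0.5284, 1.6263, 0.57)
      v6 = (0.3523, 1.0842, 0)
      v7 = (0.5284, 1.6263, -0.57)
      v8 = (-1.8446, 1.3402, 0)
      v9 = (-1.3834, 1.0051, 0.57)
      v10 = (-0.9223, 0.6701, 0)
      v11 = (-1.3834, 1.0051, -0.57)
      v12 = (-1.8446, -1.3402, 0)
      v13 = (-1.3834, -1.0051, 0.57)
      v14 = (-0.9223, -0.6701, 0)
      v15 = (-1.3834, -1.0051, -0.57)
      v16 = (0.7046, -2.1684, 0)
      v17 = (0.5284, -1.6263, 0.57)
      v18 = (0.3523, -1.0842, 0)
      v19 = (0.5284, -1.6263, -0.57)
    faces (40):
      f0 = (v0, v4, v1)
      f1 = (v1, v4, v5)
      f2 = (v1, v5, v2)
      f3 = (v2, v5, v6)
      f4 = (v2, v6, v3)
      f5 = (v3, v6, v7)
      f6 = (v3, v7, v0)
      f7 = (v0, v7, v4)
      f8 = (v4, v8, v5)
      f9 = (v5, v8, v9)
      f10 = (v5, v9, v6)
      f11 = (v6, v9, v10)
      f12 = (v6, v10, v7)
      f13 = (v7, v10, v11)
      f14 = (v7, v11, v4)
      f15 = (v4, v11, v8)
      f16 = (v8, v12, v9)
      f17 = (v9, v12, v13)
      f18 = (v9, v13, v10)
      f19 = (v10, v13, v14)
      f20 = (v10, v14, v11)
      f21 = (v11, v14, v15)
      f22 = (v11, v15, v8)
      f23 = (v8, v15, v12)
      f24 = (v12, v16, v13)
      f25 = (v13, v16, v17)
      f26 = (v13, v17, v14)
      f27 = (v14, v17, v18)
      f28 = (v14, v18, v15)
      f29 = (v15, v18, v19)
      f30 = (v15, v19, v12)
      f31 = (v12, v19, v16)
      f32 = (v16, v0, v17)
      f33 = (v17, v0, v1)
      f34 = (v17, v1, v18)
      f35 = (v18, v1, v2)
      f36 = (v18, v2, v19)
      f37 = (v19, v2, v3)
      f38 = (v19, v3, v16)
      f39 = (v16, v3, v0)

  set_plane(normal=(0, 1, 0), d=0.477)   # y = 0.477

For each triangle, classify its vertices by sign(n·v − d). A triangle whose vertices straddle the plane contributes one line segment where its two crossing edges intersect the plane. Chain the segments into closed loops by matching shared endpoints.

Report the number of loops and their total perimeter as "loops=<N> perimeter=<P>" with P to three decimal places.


Straddling triangles (16 of 40):
  (v0,v4,v1) [-+-] → (1.93345, 0.477, 0)–(1.48883, 0.477, 0.444613)  len=0.6288
  (v1,v4,v5) [-++] → (1.48883, 0.477, 0.444613)–(1.36343, 0.477, 0.57)  len=0.1773
  (v1,v5,v2) [-+-] → (1.36343, 0.477, 0.57)–(0.960615, 0.477, 0.167183)  len=0.5697
  (v2,v5,v6) [-++] → (0.960615, 0.477, 0.167183)–(0.793447, 0.477, 0)  len=0.2364
  (v2,v6,v3) [-+-] → (0.793447, 0.477, 0)–(1.11267, 0.477, -0.319225)  len=0.4515
  (v3,v6,v7) [-++] → (1.11267, 0.477, -0.319225)–(1.36343, 0.477, -0.57)  len=0.3546
  (v3,v7,v0) [-+-] → (1.36343, 0.477, -0.57)–(1.76625, 0.477, -0.167183)  len=0.5697
  (v0,v7,v4) [-++] → (1.76625, 0.477, -0.167183)–(1.93345, 0.477, 0)  len=0.2364
  (v8,v12,v9) [+-+] → (-1.8446, 0.477, 0)–(-1.48725, 0.477, 0.441651)  len=0.5681
  (v9,v12,v13) [+--] → (-1.48725, 0.477, 0.441651)–(-1.3834, 0.477, 0.57)  len=0.1651
  (v9,v13,v10) [+-+] → (-1.3834, 0.477, 0.57)–(-0.975451, 0.477, 0.0657038)  len=0.6486
  (v10,v13,v14) [+--] → (-0.975451, 0.477, 0.0657038)–(-0.9223, 0.477, 0)  len=0.0845
  (v10,v14,v11) [+-+] → (-0.9223, 0.477, 0)–(-1.23804, 0.477, -0.39031)  len=0.5020
  (v11,v14,v15) [+--] → (-1.23804, 0.477, -0.39031)–(-1.3834, 0.477, -0.57)  len=0.2311
  (v11,v15,v8) [+-+] → (-1.3834, 0.477, -0.57)–(-1.67485, 0.477, -0.209791)  len=0.4634
  (v8,v15,v12) [+--] → (-1.67485, 0.477, -0.209791)–(-1.8446, 0.477, 0)  len=0.2699

Chained into 2 loop(s):
  loop 1: 8 segments, perimeter = 3.2244
  loop 2: 8 segments, perimeter = 2.9327
Total perimeter = 6.157

loops=2 perimeter=6.157
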